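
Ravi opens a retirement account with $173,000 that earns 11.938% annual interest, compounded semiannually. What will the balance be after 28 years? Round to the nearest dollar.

$4,446,936

Periodic rate = 11.938%/2 = 0.05969; periods = 2·28 = 56.
A = 173,000·(1 + 0.05969)^56 ≈ 173,000·25.70483486326 ≈ 4,446,936.4313.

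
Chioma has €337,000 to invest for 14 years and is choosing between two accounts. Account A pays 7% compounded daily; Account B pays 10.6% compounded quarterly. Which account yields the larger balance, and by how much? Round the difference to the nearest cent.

Account B, by €560,074.60

Account A growth factor: (1 + 0.07/365)^5110 ≈ 2.66420589981; balance ≈ 897,837.3882.
Account B growth factor: (1 + 0.0265)^56 ≈ 4.326148346157; balance ≈ 1,457,911.9927.
Account B is larger by 560,074.6044.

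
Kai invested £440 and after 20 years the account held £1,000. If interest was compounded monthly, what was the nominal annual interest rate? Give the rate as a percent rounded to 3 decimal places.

4.112%

(1 + r/12)^240 = 1,000/440 = 2.27273.
1 + r/12 = 2.27273^(1/240) ≈ 1.003427, so r/12 ≈ 0.00342661.
r ≈ 12·0.00342661 = 4.11193%.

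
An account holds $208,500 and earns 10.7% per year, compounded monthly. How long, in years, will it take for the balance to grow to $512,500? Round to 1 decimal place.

We need (1 + 0.00891667)^(12t) = 2.458, so 12t = ln 2.458 / ln 1.008917 ≈ 101.3120.
t ≈ 101.3120/12 = 8.4427 years.

8.4 years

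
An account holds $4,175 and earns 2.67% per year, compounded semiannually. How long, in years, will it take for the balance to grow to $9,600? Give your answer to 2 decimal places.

31.39 years

(1 + 0.01335)^(2t) = 9,600/4,175 = 2.2994.
2t·ln(1 + 0.01335) = ln(2.2994); 2t = 0.83265/0.0132617 ≈ 62.7861.
t ≈ 31.3930 years.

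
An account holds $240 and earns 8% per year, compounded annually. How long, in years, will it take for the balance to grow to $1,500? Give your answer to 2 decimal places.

We need (1 + 0.08)^t = 6.25, so t = ln 6.25 / ln 1.08 ≈ 23.8118.

23.81 years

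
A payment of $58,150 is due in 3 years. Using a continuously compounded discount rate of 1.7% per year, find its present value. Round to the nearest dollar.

P = A·e^(−rt) = 58,150·e^(−0.051).
e^(−0.051) ≈ 0.95027867053, so P ≈ 55,258.7047.

$55,259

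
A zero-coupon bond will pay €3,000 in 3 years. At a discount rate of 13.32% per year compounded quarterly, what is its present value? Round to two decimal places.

Growth factor = (1 + 0.0333)^12 ≈ 1.481552865.
P = 3,000/1.481552865 ≈ 2,024.9024.

€2,024.90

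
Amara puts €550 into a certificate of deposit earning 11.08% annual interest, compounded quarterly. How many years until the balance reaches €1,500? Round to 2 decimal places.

9.18 years

(1 + 0.0277)^(4t) = 1,500/550 = 2.7273.
4t·ln(1 + 0.0277) = ln(2.7273); 4t = 1.0033/0.0273233 ≈ 36.7197.
t ≈ 9.1799 years.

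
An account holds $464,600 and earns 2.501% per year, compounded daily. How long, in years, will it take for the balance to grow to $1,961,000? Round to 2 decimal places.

We need (1 + 0.0000685205)^(365t) = 4.2208, so 365t = ln 4.2208 / ln 1.000069 ≈ 21016.7955.
t ≈ 21016.7955/365 = 57.5803 years.

57.58 years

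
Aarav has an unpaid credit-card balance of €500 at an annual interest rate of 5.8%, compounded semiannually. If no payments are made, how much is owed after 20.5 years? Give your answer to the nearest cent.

Periodic rate = 5.8%/2 = 0.029; periods = 2·20.5 = 41.
A = 500·(1 + 0.029)^41 ≈ 500·3.228719861 ≈ 1,614.3599.

€1,614.36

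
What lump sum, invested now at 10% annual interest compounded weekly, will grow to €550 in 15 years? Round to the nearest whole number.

€123

Growth factor = (1 + 0.1/52)^780 ≈ 4.47523802.
P = 550/4.47523802 ≈ 122.8985.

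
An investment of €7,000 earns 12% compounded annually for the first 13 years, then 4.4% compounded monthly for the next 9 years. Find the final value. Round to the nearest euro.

€45,352

Phase 1: 7,000·(1 + 0.12)^13 ≈ 30,544.4518.
Phase 2: 30,544.4518·(1 + 0.044/12)^108 ≈ 45,352.2064.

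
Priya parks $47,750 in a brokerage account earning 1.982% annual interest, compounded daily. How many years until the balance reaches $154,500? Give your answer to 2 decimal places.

59.25 years

(1 + 0.0000543014)^(365t) = 154,500/47,750 = 3.2356.
365t·ln(1 + 0.0000543014) = ln(3.2356); 365t = 1.1742/5.42999e-05 ≈ 21624.6278.
t ≈ 59.2456 years.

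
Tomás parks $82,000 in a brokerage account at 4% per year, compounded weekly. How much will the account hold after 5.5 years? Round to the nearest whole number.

Periodic rate = 4%/52 = 0.000769231; periods = 52·5.5 = 286.
A = 82,000·(1 + 0.04/52)^286 ≈ 82,000·1.24597135182 ≈ 102,169.6508.

$102,170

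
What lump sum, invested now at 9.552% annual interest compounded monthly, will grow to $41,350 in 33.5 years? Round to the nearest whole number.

Periodic rate = 9.552%/12 = 0.00796; 402 periods.
P = 41,350/(1 + 0.00796)^402 ≈ 41,350/24.221762393 ≈ 1,707.1425.

$1,707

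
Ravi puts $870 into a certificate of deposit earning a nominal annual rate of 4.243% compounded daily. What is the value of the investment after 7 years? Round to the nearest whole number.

$1,171

Periodic rate = 4.243%/365 = 0.000116247; periods = 365·7 = 2555.
A = 870·(1 + 0.04243/365)^2555 ≈ 870·1.345805526 ≈ 1,170.8508.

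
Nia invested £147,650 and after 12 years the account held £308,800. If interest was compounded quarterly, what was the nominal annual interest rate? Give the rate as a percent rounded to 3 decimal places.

(1 + r/4)^48 = 308,800/147,650 = 2.09143.
1 + r/4 = 2.09143^(1/48) ≈ 1.015491, so r/4 ≈ 0.0154906.
r ≈ 4·0.0154906 = 6.19625%.

6.196%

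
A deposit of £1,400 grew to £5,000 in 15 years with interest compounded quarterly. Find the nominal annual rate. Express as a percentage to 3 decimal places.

8.577%

The 60-period growth factor is 5,000/1,400 = 3.57143.
r/4 = 3.57143^(1/60) − 1 ≈ 0.0214428, so r ≈ 4·0.0214428 = 8.57710%.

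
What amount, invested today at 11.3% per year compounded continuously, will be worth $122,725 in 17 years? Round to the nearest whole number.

$17,974

P = A·e^(−rt) = 122,725·e^(−1.921).
e^(−1.921) ≈ 0.146460428447, so P ≈ 17,974.3561.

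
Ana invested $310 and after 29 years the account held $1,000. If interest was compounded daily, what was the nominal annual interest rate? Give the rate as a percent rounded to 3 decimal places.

4.039%

(1 + r/365)^10585 = 1,000/310 = 3.22581.
1 + r/365 = 3.22581^(1/10585) ≈ 1.000111, so r/365 ≈ 0.000110652.
r ≈ 365·0.000110652 = 4.03879%.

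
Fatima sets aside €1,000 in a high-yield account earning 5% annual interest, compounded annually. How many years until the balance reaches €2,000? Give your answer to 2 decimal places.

14.21 years

We need (1 + 0.05)^t = 2, so t = ln 2 / ln 1.05 ≈ 14.2067.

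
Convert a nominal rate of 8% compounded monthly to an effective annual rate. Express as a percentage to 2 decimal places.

One year is 12 periods at 0.00666667 each: (1 + 0.00666667)^12 ≈ 1.083.
EAR = 1.083 − 1 ≈ 8.29995%.

8.30%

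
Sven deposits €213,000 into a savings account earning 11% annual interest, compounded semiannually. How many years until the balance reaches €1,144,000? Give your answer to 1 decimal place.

15.7 years

We need (1 + 0.055)^(2t) = 5.3709, so 2t = ln 5.3709 / ln 1.055 ≈ 31.3965.
t ≈ 31.3965/2 = 15.6983 years.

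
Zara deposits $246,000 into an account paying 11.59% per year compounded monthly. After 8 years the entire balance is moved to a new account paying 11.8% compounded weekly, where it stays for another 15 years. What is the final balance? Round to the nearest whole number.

After 8 years at 11.59%: 246,000 × 2.516203002533 ≈ 618,985.9386.
Then 15 years at 11.8%: 618,985.9386 × 5.859092708839 ≈ 3,626,695.9999.

$3,626,696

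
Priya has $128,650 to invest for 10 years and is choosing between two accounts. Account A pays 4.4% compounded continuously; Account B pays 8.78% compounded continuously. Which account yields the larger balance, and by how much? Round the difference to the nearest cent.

Account A growth factor: e^(0.044·10) = e^0.44 ≈ 1.55270721851; balance ≈ 199,755.7837.
Account B growth factor: e^(0.0878·10) = e^0.878 ≈ 2.40608272559; balance ≈ 309,542.5426.
Account B is larger by 109,786.7590.

Account B, by $109,786.76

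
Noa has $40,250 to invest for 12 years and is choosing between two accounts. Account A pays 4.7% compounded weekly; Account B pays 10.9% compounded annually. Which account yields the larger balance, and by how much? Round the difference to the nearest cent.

Account B, by $68,568.89

Account A growth factor: (1 + 0.047/52)^624 ≈ 1.7572415332; balance ≈ 70,728.9717.
Account B growth factor: (1 + 0.109)^12 ≈ 3.46081634956; balance ≈ 139,297.8581.
Account B is larger by 68,568.8864.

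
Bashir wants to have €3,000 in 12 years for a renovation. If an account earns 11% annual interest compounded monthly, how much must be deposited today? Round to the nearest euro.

€806

Growth factor = (1 + 0.11/12)^144 ≈ 3.720978681.
P = 3,000/3.720978681 ≈ 806.2395.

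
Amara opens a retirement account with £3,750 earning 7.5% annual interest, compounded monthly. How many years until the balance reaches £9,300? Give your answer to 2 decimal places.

12.15 years

We need (1 + 0.00625)^(12t) = 2.48, so 12t = ln 2.48 / ln 1.00625 ≈ 145.7750.
t ≈ 145.7750/12 = 12.1479 years.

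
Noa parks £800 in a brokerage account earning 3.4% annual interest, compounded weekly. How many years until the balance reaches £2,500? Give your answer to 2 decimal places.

(1 + 0.000653846)^(52t) = 2,500/800 = 3.125.
52t·ln(1 + 0.000653846) = ln(3.125); 52t = 1.1394/0.000653632 ≈ 1743.2339.
t ≈ 33.5237 years.

33.52 years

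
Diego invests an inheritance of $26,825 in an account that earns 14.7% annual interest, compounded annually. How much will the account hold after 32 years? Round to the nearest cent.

Growth factor = (1 + 0.147)^32 ≈ 80.54329135756.
A ≈ 26,825 × 80.54329135756 ≈ 2,160,573.7907.

$2,160,573.79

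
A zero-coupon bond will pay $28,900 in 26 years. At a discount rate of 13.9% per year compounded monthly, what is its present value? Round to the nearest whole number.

$795

Growth factor = (1 + 0.139/12)^312 ≈ 36.351270667.
P = 28,900/36.351270667 ≈ 795.0204.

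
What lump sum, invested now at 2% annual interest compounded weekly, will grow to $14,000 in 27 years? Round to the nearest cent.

$8,159.32

Growth factor = (1 + 0.02/52)^1404 ≈ 1.7158287164.
P = 14,000/1.7158287164 ≈ 8,159.3226.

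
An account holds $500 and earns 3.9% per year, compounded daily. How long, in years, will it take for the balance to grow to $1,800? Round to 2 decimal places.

32.85 years

We need (1 + 0.000106849)^(365t) = 3.6, so 365t = ln 3.6 / ln 1.000107 ≈ 11988.8675.
t ≈ 11988.8675/365 = 32.8462 years.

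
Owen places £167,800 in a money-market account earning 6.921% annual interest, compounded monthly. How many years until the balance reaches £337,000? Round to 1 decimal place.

(1 + 0.0057675)^(12t) = 337,000/167,800 = 2.0083.
12t·ln(1 + 0.0057675) = ln(2.0083); 12t = 0.69731/0.00575093 ≈ 121.2517.
t ≈ 10.1043 years.

10.1 years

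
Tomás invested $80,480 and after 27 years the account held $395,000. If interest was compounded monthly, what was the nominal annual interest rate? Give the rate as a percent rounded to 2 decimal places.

5.91%

(1 + r/12)^324 = 395,000/80,480 = 4.90805.
1 + r/12 = 4.90805^(1/324) ≈ 1.004922, so r/12 ≈ 0.00492219.
r ≈ 12·0.00492219 = 5.90663%.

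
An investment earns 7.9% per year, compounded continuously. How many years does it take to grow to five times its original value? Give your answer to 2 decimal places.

20.37 years

e^(0.079t) = 5, so 0.079t = ln 5 ≈ 1.6094.
t ≈ 1.6094/0.079 ≈ 20.3726.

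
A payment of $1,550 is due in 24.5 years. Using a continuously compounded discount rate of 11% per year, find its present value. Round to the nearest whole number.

P = A·e^(−rt) = 1,550·e^(−2.695).
e^(−2.695) ≈ 0.06754238177, so P ≈ 104.6907.

$105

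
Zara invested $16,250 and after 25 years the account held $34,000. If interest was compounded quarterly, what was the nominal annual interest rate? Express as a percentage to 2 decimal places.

2.96%

The 100-period growth factor is 34,000/16,250 = 2.09231.
r/4 = 2.09231^(1/100) − 1 ≈ 0.00741, so r ≈ 4·0.00741 = 2.96400%.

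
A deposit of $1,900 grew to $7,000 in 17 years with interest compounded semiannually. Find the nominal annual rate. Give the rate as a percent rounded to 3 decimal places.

(1 + r/2)^34 = 7,000/1,900 = 3.68421.
1 + r/2 = 3.68421^(1/34) ≈ 1.0391, so r/2 ≈ 0.0390996.
r ≈ 2·0.0390996 = 7.81993%.

7.820%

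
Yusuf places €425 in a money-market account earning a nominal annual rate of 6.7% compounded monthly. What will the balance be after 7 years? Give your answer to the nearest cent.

€678.43

Periodic rate = 6.7%/12 = 0.00558333; periods = 12·7 = 84.
A = 425·(1 + 0.067/12)^84 ≈ 425·1.59631135 ≈ 678.4323.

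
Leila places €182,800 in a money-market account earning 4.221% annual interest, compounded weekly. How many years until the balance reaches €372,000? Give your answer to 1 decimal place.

16.8 years

(1 + 0.000811731)^(52t) = 372,000/182,800 = 2.035.
52t·ln(1 + 0.000811731) = ln(2.035); 52t = 0.7105/0.000811401 ≈ 875.6469.
t ≈ 16.8394 years.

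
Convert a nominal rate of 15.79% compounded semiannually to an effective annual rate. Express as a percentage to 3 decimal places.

One year is 2 periods at 0.07895 each: (1 + 0.07895)^2 ≈ 1.164133.
EAR = 1.164133 − 1 ≈ 16.41331%.

16.413%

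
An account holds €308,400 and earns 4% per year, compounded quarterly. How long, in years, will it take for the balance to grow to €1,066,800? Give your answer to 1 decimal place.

(1 + 0.01)^(4t) = 1,066,800/308,400 = 3.4591.
4t·ln(1 + 0.01) = ln(3.4591); 4t = 1.241/0.00995033 ≈ 124.7216.
t ≈ 31.1804 years.

31.2 years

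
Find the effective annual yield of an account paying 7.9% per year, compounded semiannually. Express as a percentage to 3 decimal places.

8.056%

One year is 2 periods at 0.0395 each: (1 + 0.0395)^2 ≈ 1.08056.
EAR = 1.08056 − 1 ≈ 8.05603%.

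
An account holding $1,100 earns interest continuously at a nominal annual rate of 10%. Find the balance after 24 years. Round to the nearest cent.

A = P·e^(rt) = 1,100·e^(0.1·24) = 1,100·e^2.4.
e^2.4 ≈ 11.023176381, so A ≈ 12,125.4940.

$12,125.49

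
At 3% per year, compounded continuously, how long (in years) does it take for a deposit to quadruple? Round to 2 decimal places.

46.21 years

e^(0.03t) = 4, so 0.03t = ln 4 ≈ 1.3863.
t ≈ 1.3863/0.03 ≈ 46.2098.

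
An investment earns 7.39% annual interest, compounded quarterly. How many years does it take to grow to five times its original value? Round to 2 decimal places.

(1 + 0.018475)^(4t) = 5.
4t = ln 5 / ln(1 + 0.018475) ≈ 1.6094/0.0183064 ≈ 87.9166.
t ≈ 21.9792.

21.98 years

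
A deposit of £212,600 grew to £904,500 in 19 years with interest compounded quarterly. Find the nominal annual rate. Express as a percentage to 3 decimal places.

The 76-period growth factor is 904,500/212,600 = 4.25447.
r/4 = 4.25447^(1/76) − 1 ≈ 0.0192349, so r ≈ 4·0.0192349 = 7.69395%.

7.694%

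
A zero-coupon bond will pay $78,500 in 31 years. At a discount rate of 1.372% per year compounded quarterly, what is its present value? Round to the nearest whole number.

$51,342

Growth factor = (1 + 0.00343)^124 ≈ 1.5289668408.
P = 78,500/1.5289668408 ≈ 51,341.8590.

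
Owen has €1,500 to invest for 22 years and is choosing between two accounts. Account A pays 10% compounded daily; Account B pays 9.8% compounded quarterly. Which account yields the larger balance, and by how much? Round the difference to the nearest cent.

Account A, by €910.98

A: (1 + 0.1/365)^8030 ≈ 9.0222945387, so 1,500 × 9.0222945387 ≈ 13,533.4418.
B: (1 + 0.0245)^88 ≈ 8.4149728842, so 1,500 × 8.4149728842 ≈ 12,622.4593.
Difference ≈ 910.9825 in favor of A.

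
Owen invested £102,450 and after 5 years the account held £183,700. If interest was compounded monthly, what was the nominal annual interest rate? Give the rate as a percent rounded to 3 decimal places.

The 60-period growth factor is 183,700/102,450 = 1.79307.
r/12 = 1.79307^(1/60) − 1 ≈ 0.00977966, so r ≈ 12·0.00977966 = 11.73560%.

11.736%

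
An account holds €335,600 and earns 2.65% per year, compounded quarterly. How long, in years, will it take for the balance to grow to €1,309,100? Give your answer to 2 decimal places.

(1 + 0.006625)^(4t) = 1,309,100/335,600 = 3.9008.
4t·ln(1 + 0.006625) = ln(3.9008); 4t = 1.3612/0.00660315 ≈ 206.1402.
t ≈ 51.5351 years.

51.54 years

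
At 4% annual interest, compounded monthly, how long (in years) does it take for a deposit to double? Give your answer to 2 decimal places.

17.36 years

(1 + 0.00333333)^(12t) = 2.
12t = ln 2 / ln(1 + 0.00333333) ≈ 0.69315/0.00332779 ≈ 208.2905.
t ≈ 17.3575.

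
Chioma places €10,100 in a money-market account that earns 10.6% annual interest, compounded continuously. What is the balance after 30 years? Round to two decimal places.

A = P·e^(rt) = 10,100·e^(0.106·30) = 10,100·e^3.18.
e^3.18 ≈ 24.0467535521, so A ≈ 242,872.2109.

€242,872.21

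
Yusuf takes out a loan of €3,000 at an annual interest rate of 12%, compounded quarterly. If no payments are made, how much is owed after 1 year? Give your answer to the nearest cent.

Growth factor = (1 + 0.03)^4 ≈ 1.12550881.
A ≈ 3,000 × 1.12550881 ≈ 3,376.5264.

€3,376.53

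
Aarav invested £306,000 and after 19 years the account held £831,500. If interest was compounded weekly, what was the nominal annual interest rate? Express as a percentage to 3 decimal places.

5.264%

(1 + r/52)^988 = 831,500/306,000 = 2.71732.
1 + r/52 = 2.71732^(1/988) ≈ 1.001012, so r/52 ≈ 0.0010123.
r ≈ 52·0.0010123 = 5.26396%.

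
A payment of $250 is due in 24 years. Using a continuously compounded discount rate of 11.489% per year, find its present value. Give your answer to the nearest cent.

P = A·e^(−rt) = 250·e^(−2.75736).
e^(−2.75736) ≈ 0.0634590794, so P ≈ 15.8648.

$15.86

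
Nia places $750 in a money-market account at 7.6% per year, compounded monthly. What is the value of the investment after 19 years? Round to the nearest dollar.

$3,164

Growth factor = (1 + 0.076/12)^228 ≈ 4.218360515.
A ≈ 750 × 4.218360515 ≈ 3,163.7704.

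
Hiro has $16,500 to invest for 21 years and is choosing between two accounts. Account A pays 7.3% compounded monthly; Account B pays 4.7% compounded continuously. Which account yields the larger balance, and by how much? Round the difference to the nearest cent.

Account A growth factor: (1 + 0.073/12)^252 ≈ 4.6105905451; balance ≈ 76,074.7440.
Account B growth factor: e^(0.047·21) = e^0.987 ≈ 2.6831728674; balance ≈ 44,272.3523.
Account A is larger by 31,802.3917.

Account A, by $31,802.39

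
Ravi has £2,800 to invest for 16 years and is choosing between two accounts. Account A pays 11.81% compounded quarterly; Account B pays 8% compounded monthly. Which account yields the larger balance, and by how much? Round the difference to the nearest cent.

Account A growth factor: (1 + 0.029525)^64 ≈ 6.4381547703; balance ≈ 18,026.8334.
Account B growth factor: (1 + 0.08/12)^192 ≈ 3.5813943291; balance ≈ 10,027.9041.
Account A is larger by 7,998.9292.

Account A, by £7,998.93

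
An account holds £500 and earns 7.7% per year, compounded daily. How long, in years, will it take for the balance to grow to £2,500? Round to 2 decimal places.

(1 + 0.000210959)^(365t) = 2,500/500 = 5.
365t·ln(1 + 0.000210959) = ln(5); 365t = 1.6094/0.000210937 ≈ 7629.9584.
t ≈ 20.9040 years.

20.90 years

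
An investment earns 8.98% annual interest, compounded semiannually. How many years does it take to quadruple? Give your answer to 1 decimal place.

15.8 years

(1 + 0.0449)^(2t) = 4.
2t = ln 4 / ln(1 + 0.0449) ≈ 1.3863/0.0439212 ≈ 31.5632.
t ≈ 15.7816.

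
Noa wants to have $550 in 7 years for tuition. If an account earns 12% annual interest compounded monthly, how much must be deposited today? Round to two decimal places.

$238.43

Periodic rate = 12%/12 = 0.01; 84 periods.
P = 550/(1 + 0.01)^84 ≈ 550/2.30672274 ≈ 238.4335.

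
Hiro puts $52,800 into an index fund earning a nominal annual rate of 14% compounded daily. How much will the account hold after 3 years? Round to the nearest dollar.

Periodic rate = 14%/365 = 0.000383562; periods = 365·3 = 1095.
A = 52,800·(1 + 0.14/365)^1095 ≈ 52,800·1.521839001 ≈ 80,353.0993.

$80,353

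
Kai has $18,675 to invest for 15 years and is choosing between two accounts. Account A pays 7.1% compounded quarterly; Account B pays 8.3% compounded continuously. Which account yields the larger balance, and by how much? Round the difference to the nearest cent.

A: (1 + 0.01775)^60 ≈ 2.873866984, so 18,675 × 2.873866984 ≈ 53,669.4659.
B: e^(0.083·15) = e^1.245 ≈ 3.4729347993, so 18,675 × 3.4729347993 ≈ 64,857.0574.
Difference ≈ 11,187.5915 in favor of B.

Account B, by $11,187.59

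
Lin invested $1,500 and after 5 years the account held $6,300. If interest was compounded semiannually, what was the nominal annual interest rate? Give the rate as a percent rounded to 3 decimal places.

The 10-period growth factor is 6,300/1,500 = 4.2.
r/2 = 4.2^(1/10) − 1 ≈ 0.154317, so r ≈ 2·0.154317 = 30.86331%.

30.863%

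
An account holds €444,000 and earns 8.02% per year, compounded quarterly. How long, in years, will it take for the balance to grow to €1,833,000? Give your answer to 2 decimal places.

17.86 years

We need (1 + 0.02005)^(4t) = 4.1284, so 4t = ln 4.1284 / ln 1.02005 ≈ 71.4240.
t ≈ 71.4240/4 = 17.8560 years.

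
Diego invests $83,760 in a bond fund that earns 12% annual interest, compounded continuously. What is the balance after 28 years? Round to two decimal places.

A = P·e^(rt) = 83,760·e^(0.12·28) = 83,760·e^3.36.
e^3.36 ≈ 28.78919087924, so A ≈ 2,411,382.6280.

$2,411,382.63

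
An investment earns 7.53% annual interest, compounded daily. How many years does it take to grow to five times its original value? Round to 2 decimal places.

21.38 years

(1 + 0.000206301)^(365t) = 5.
365t = ln 5 / ln(1 + 0.000206301) ≈ 1.6094/0.00020628 ≈ 7802.1970.
t ≈ 21.3759.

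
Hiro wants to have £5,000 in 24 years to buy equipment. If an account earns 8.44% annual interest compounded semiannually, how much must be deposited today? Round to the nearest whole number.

£688

Periodic rate = 8.44%/2 = 0.0422; 48 periods.
P = 5,000/(1 + 0.0422)^48 ≈ 5,000/7.271957028 ≈ 687.5728.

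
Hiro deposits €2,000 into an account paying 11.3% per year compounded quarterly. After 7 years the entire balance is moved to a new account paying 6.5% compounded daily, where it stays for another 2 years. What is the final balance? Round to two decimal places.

Phase 1: 2,000·(1 + 0.02825)^28 ≈ 4,363.0893.
Phase 2: 4,363.0893·(1 + 0.065/365)^730 ≈ 4,968.7525.

€4,968.75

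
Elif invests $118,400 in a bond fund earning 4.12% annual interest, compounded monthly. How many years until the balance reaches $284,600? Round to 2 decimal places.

(1 + 0.00343333)^(12t) = 284,600/118,400 = 2.4037.
12t·ln(1 + 0.00343333) = ln(2.4037); 12t = 0.87702/0.00342745 ≈ 255.8798.
t ≈ 21.3233 years.

21.32 years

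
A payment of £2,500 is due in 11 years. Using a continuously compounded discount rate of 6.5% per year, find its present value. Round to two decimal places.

£1,222.98

P = A·e^(−rt) = 2,500·e^(−0.715).
e^(−0.715) ≈ 0.4891921118, so P ≈ 1,222.9803.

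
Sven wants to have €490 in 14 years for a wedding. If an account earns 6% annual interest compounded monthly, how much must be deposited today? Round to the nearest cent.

Growth factor = (1 + 0.005)^168 ≈ 2.31152383.
P = 490/2.31152383 ≈ 211.9814.

€211.98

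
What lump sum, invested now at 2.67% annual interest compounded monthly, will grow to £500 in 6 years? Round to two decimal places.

Periodic rate = 2.67%/12 = 0.002225; 72 periods.
P = 500/(1 + 0.002225)^72 ≈ 500/1.17353674 ≈ 426.0625.

£426.06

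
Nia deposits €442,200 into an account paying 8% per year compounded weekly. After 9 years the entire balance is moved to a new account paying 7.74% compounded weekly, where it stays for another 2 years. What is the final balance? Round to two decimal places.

Phase 1: 442,200·(1 + 0.08/52)^468 ≈ 907,967.8674.
Phase 2: 907,967.8674·(1 + 0.0774/52)^104 ≈ 1,059,861.9014.

€1,059,861.90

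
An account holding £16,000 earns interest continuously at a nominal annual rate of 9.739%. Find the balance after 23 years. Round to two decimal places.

A = P·e^(rt) = 16,000·e^(0.09739·23) = 16,000·e^2.23997.
e^2.23997 ≈ 9.39304949173, so A ≈ 150,288.7919.

£150,288.79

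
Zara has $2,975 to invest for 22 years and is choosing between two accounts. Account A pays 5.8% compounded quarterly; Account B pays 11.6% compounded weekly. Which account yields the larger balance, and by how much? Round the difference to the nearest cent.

A: (1 + 0.0145)^88 ≈ 3.5496090298, so 2,975 × 3.5496090298 ≈ 10,560.0869.
B: (1 + 0.116/52)^1144 ≈ 12.796321728, so 2,975 × 12.796321728 ≈ 38,069.0571.
Difference ≈ 27,508.9703 in favor of B.

Account B, by $27,508.97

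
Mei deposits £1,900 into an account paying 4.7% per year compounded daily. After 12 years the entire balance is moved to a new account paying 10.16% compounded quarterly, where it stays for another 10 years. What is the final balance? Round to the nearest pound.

After 12 years at 4.7%: 1,900 × 1.757625395 ≈ 3,339.4883.
Then 10 years at 10.16%: 3,339.4883 × 2.727297561 ≈ 9,107.7782.

£9,108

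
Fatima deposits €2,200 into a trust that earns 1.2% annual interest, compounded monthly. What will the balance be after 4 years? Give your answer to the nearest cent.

Growth factor = (1 + 0.001)^48 ≈ 1.049145492.
A ≈ 2,200 × 1.049145492 ≈ 2,308.1201.

€2,308.12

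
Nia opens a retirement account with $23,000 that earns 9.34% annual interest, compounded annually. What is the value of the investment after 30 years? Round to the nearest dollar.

$335,043

Annual rate = 9.34% = 0.0934; years = 30.
A = 23,000·(1 + 0.0934)^30 ≈ 23,000·14.567065958 ≈ 335,042.5170.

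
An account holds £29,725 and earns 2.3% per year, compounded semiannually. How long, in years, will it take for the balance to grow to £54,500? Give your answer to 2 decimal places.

26.51 years

We need (1 + 0.0115)^(2t) = 1.8335, so 2t = ln 1.8335 / ln 1.0115 ≈ 53.0166.
t ≈ 53.0166/2 = 26.5083 years.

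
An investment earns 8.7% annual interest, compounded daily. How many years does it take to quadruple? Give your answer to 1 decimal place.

(1 + 0.000238356)^(365t) = 4.
365t = ln 4 / ln(1 + 0.000238356) ≈ 1.3863/0.000238328 ≈ 5816.7557.
t ≈ 15.9363.

15.9 years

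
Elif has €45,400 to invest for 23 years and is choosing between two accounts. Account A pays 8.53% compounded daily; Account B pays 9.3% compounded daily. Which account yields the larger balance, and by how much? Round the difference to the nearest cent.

A: (1 + 0.0853/365)^8395 ≈ 7.11119845754, so 45,400 × 7.11119845754 ≈ 322,848.4100.
B: (1 + 0.093/365)^8395 ≈ 8.48862934256, so 45,400 × 8.48862934256 ≈ 385,383.7722.
Difference ≈ 62,535.3622 in favor of B.

Account B, by €62,535.36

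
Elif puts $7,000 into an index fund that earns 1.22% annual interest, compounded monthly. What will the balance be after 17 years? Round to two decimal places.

$8,612.42

Growth factor = (1 + 0.0122/12)^204 ≈ 1.230345031.
A ≈ 7,000 × 1.230345031 ≈ 8,612.4152.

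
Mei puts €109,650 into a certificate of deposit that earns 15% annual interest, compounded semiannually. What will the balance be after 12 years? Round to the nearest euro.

Periodic rate = 15%/2 = 0.075; periods = 2·12 = 24.
A = 109,650·(1 + 0.075)^24 ≈ 109,650·5.67287405834 ≈ 622,030.6405.

€622,031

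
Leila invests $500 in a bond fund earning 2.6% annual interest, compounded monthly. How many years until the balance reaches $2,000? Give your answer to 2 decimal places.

53.38 years

We need (1 + 0.00216667)^(12t) = 4, so 12t = ln 4 / ln 1.002167 ≈ 640.5211.
t ≈ 640.5211/12 = 53.3768 years.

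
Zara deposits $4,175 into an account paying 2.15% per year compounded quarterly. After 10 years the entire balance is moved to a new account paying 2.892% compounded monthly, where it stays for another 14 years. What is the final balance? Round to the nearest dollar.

$7,752

Phase 1: 4,175·(1 + 0.005375)^40 ≈ 5,173.4440.
Phase 2: 5,173.4440·(1 + 0.00241)^168 ≈ 7,751.8499.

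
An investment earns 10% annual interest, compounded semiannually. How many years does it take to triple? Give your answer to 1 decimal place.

11.3 years

(1 + 0.05)^(2t) = 3.
2t = ln 3 / ln(1 + 0.05) ≈ 1.0986/0.0487902 ≈ 22.5171.
t ≈ 11.2585.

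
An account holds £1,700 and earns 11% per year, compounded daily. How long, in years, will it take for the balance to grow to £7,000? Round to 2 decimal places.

We need (1 + 0.00030137)^(365t) = 4.1176, so 365t = ln 4.1176 / ln 1.000301 ≈ 4696.8703.
t ≈ 4696.8703/365 = 12.8681 years.

12.87 years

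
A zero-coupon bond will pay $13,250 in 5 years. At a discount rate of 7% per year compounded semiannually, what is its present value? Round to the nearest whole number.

Growth factor = (1 + 0.035)^10 ≈ 1.4105987606.
P = 13,250/1.4105987606 ≈ 9,393.1743.

$9,393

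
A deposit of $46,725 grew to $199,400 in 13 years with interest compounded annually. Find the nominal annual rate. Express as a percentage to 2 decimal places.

11.81%

(1 + r)^13 = 199,400/46,725 = 4.26752.
1 + r = 4.26752^(1/13) ≈ 1.118086, so r ≈ 0.118086.
r ≈ 11.80856%.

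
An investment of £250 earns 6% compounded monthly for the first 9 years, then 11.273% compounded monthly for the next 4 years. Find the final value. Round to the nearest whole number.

After 9 years at 6%: 250 × 1.7136995 ≈ 428.4249.
Then 4 years at 11.273%: 428.4249 × 1.56645509 ≈ 671.1083.

£671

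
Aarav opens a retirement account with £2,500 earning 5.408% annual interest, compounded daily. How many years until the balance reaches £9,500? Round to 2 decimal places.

We need (1 + 0.000148164)^(365t) = 3.8, so 365t = ln 3.8 / ln 1.000148 ≈ 9010.9373.
t ≈ 9010.9373/365 = 24.6875 years.

24.69 years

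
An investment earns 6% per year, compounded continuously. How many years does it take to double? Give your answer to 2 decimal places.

11.55 years

e^(0.06t) = 2, so 0.06t = ln 2 ≈ 0.69315.
t ≈ 0.69315/0.06 ≈ 11.5525.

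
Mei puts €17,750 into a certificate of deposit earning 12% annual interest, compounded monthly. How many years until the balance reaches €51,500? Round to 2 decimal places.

8.92 years

We need (1 + 0.01)^(12t) = 2.9014, so 12t = ln 2.9014 / ln 1.01 ≈ 107.0513.
t ≈ 107.0513/12 = 8.9209 years.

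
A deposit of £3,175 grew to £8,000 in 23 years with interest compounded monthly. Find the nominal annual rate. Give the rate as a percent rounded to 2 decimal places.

4.02%

The 276-period growth factor is 8,000/3,175 = 2.51969.
r/12 = 2.51969^(1/276) − 1 ≈ 0.00335392, so r ≈ 12·0.00335392 = 4.02471%.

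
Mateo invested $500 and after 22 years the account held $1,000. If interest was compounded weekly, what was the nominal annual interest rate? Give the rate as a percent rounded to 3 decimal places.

3.152%

(1 + r/52)^1144 = 1,000/500 = 2.
1 + r/52 = 2^(1/1144) ≈ 1.000606, so r/52 ≈ 0.000606081.
r ≈ 52·0.000606081 = 3.15162%.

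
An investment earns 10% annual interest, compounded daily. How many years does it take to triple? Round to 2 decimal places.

10.99 years

(1 + 0.000273973)^(365t) = 3.
365t = ln 3 / ln(1 + 0.000273973) ≈ 1.0986/0.000273935 ≈ 4010.4841.
t ≈ 10.9876.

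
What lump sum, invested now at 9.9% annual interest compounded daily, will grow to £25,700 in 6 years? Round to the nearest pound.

£14,190

Periodic rate = 9.9%/365 = 0.000271233; 2190 periods.
P = 25,700/(1 + 0.099/365)^2190 ≈ 25,700/1.8110729476 ≈ 14,190.4831.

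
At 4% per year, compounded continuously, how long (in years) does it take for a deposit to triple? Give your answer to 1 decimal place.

e^(0.04t) = 3, so 0.04t = ln 3 ≈ 1.0986.
t ≈ 1.0986/0.04 ≈ 27.4653.

27.5 years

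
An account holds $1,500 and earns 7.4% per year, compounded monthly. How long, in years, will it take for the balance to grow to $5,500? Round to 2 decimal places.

17.61 years

(1 + 0.00616667)^(12t) = 5,500/1,500 = 3.6667.
12t·ln(1 + 0.00616667) = ln(3.6667); 12t = 1.2993/0.00614773 ≈ 211.3435.
t ≈ 17.6120 years.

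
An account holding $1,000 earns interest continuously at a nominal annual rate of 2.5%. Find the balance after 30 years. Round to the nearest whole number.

A = P·e^(rt) = 1,000·e^(0.025·30) = 1,000·e^0.75.
e^0.75 ≈ 2.117000017, so A ≈ 2,117.0000.

$2,117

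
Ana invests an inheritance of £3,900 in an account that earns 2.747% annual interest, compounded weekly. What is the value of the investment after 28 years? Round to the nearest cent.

Periodic rate = 2.747%/52 = 0.000528269; periods = 52·28 = 1456.
A = 3,900·(1 + 0.02747/52)^1456 ≈ 3,900·2.157514597 ≈ 8,414.3069.

£8,414.31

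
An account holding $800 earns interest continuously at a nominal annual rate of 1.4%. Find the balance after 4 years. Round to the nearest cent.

A = P·e^(rt) = 800·e^(0.014·4) = 800·e^0.056.
e^0.056 ≈ 1.05759768, so A ≈ 846.0781.

$846.08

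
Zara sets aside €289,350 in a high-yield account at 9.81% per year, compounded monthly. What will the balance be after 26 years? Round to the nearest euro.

Growth factor = (1 + 0.008175)^312 ≈ 12.68259899145.
A ≈ 289,350 × 12.68259899145 ≈ 3,669,710.0182.

€3,669,710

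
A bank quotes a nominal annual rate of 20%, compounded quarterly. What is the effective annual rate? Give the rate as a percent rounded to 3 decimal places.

EAR = (1 + 20%/4)^4 − 1 = (1 + 0.05)^4 − 1.
(1 + 0.05)^4 ≈ 1.215506, so EAR ≈ 21.55063%.

21.551%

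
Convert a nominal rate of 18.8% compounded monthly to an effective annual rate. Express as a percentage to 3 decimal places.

EAR = (1 + 18.8%/12)^12 − 1 = (1 + 0.0156667)^12 − 1.
(1 + 0.0156667)^12 ≈ 1.205076, so EAR ≈ 20.50759%.

20.508%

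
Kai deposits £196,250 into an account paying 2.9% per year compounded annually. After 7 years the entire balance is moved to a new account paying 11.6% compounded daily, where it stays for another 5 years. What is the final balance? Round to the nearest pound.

£428,123

After 7 years at 2.9%: 196,250 × 1.22153980475 ≈ 239,727.1867.
Then 5 years at 11.6%: 239,727.1867 × 1.78587386407 ≈ 428,122.5172.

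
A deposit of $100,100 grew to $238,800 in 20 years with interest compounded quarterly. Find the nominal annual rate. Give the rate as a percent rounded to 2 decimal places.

(1 + r/4)^80 = 238,800/100,100 = 2.38561.
1 + r/4 = 2.38561^(1/80) ≈ 1.010927, so r/4 ≈ 0.0109275.
r ≈ 4·0.0109275 = 4.37099%.

4.37%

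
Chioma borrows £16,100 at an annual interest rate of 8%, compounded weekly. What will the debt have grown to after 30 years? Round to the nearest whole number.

£177,146

Growth factor = (1 + 0.08/52)^1560 ≈ 11.0028654845.
A ≈ 16,100 × 11.0028654845 ≈ 177,146.1343.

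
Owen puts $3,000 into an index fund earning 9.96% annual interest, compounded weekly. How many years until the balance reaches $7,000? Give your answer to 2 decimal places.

(1 + 0.00191538)^(52t) = 7,000/3,000 = 2.3333.
52t·ln(1 + 0.00191538) = ln(2.3333); 52t = 0.8473/0.00191355 ≈ 442.7879.
t ≈ 8.5152 years.

8.52 years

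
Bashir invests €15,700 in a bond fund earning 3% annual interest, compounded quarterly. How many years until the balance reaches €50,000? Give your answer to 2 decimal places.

(1 + 0.0075)^(4t) = 50,000/15,700 = 3.1847.
4t·ln(1 + 0.0075) = ln(3.1847); 4t = 1.1584/0.00747201 ≈ 155.0268.
t ≈ 38.7567 years.

38.76 years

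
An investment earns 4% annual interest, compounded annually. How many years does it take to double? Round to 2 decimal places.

(1 + 0.04)^t = 2.
t = ln 2 / ln(1 + 0.04) ≈ 0.69315/0.0392207 ≈ 17.6730.

17.67 years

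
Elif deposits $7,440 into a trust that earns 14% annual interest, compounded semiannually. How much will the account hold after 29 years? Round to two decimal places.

Periodic rate = 14%/2 = 0.07; periods = 2·29 = 58.
A = 7,440·(1 + 0.07)^58 ≈ 7,440·50.6126533623 ≈ 376,558.1410.

$376,558.14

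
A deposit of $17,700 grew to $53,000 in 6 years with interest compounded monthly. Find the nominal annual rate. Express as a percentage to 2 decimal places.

The 72-period growth factor is 53,000/17,700 = 2.99435.
r/12 = 2.99435^(1/72) − 1 ≈ 0.0153489, so r ≈ 12·0.0153489 = 18.41871%.

18.42%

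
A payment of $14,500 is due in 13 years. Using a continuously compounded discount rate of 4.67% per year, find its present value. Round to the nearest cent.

P = A·e^(−rt) = 14,500·e^(−0.6071).
e^(−0.6071) ≈ 0.5449288736, so P ≈ 7,901.4687.

$7,901.47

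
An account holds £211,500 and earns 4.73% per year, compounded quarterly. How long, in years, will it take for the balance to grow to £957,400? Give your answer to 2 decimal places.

32.11 years

(1 + 0.011825)^(4t) = 957,400/211,500 = 4.5267.
4t·ln(1 + 0.011825) = ln(4.5267); 4t = 1.51/0.0117556 ≈ 128.4488.
t ≈ 32.1122 years.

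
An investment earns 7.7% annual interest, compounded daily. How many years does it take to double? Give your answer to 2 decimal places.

(1 + 0.000210959)^(365t) = 2.
365t = ln 2 / ln(1 + 0.000210959) ≈ 0.69315/0.000210937 ≈ 3286.0442.
t ≈ 9.0029.

9.00 years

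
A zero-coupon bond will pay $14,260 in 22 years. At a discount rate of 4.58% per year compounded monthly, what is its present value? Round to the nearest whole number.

Growth factor = (1 + 0.0458/12)^264 ≈ 2.7337711837.
P = 14,260/2.7337711837 ≈ 5,216.2376.

$5,216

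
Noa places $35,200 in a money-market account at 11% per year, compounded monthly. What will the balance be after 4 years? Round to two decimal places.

Periodic rate = 11%/12 = 0.00916667; periods = 12·4 = 48.
A = 35,200·(1 + 0.11/12)^48 ≈ 35,200·1.5495980478 ≈ 54,545.8513.

$54,545.85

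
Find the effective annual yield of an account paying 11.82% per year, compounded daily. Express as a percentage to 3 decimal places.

12.545%

EAR = (1 + 11.82%/365)^365 − 1 = (1 + 0.000323836)^365 − 1.
(1 + 0.000323836)^365 ≈ 1.125448, so EAR ≈ 12.54476%.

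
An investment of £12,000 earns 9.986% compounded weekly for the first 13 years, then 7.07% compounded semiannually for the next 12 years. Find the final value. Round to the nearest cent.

£101,047.48

Phase 1: 12,000·(1 + 0.09986/52)^676 ≈ 43,896.8139.
Phase 2: 43,896.8139·(1 + 0.03535)^24 ≈ 101,047.4847.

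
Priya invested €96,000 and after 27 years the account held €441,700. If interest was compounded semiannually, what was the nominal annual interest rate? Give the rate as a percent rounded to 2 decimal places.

(1 + r/2)^54 = 441,700/96,000 = 4.60104.
1 + r/2 = 4.60104^(1/54) ≈ 1.028668, so r/2 ≈ 0.0286677.
r ≈ 2·0.0286677 = 5.73355%.

5.73%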